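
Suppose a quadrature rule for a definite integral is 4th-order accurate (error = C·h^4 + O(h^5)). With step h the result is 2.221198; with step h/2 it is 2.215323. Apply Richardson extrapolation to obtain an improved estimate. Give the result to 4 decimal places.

Extrapolated value = (16·A(h/2) − A(h)) / (16 − 1)
= (16·2.215323 − 2.221198) / 15
= 33.223970 / 15 = 2.214931

2.2149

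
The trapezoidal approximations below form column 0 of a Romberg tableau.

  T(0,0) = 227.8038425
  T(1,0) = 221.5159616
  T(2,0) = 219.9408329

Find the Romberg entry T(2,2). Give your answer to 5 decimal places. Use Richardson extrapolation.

T(1,1) = 221.5159616 + (221.5159616 − 227.8038425)/3 = 219.4200013
T(2,1) = 219.9408329 + (219.9408329 − 221.5159616)/3 = 219.4157900
T(2,2) = (16·219.4157900 − 219.4200013) / 15 = 219.4155092
(Column j=1 coincides with Simpson's rule on the same nodes.)

219.41551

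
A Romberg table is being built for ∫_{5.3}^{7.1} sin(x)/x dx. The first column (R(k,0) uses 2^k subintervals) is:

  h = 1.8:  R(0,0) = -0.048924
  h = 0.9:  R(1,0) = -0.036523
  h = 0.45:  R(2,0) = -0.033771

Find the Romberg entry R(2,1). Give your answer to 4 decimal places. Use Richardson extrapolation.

Richardson extrapolation on the trapezoidal column (denominator 4−1=3):
R(2,1) = (4·(-0.033771) − (-0.036523)) / 3 = -0.032854
(Column j=1 coincides with Simpson's rule on the same nodes.)

-0.0329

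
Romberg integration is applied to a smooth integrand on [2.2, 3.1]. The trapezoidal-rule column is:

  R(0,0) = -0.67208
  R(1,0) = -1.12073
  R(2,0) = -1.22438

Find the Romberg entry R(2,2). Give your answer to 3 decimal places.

Richardson extrapolation on the trapezoidal column (denominator 4−1=3):
R(1,1) = (4·(-1.12073) − (-0.67208)) / 3 = -1.27028
R(2,1) = -1.22438 + (-1.22438 − (-1.12073))/3 = -1.25893
R(2,2) = (16·(-1.25893) − (-1.27028)) / 15 = -1.25817

-1.258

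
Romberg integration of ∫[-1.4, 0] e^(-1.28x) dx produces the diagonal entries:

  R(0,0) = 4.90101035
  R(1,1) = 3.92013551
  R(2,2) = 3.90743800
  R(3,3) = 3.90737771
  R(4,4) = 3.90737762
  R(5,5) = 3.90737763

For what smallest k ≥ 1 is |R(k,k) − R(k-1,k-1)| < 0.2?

k = 2

|R(1,1) − R(0,0)| = 0.98087484 ≥ 0.2
|R(2,2) − R(1,1)| = 0.01269751 < 0.2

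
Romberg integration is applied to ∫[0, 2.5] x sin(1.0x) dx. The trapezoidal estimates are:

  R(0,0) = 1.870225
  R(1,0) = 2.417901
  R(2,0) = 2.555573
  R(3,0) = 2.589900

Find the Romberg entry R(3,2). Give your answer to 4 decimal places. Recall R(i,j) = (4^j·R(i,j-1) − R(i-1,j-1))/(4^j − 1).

2.6013

R(2,1) = 2.555573 + (2.555573 − 2.417901)/3 = 2.601464
R(3,1) = (4·2.589900 − 2.555573) / 3 = 2.601342
R(3,2) = (16·2.601342 − 2.601464) / 15 = 2.601334
(Column j=1 coincides with Simpson's rule on the same nodes.)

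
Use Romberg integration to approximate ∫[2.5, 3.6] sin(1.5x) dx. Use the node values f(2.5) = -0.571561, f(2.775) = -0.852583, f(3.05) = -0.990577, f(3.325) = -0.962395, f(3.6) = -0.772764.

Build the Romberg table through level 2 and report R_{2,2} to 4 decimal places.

-0.9702

R_{0,0} (trapezoid, 1 panel, h=1.1000): -0.739379
R_{1,0} (trapezoid, 2 panels, h=0.5500): -0.914507
R_{2,0} (trapezoid, 4 panels, h=0.2750): -0.956372
R_{1,1} = -0.914507 + (-0.914507 − (-0.739379))/3 = -0.972883
R_{2,1} = -0.956372 + (-0.956372 − (-0.914507))/3 = -0.970327
R_{2,2} = -0.970327 + (-0.970327 − (-0.972883))/15 = -0.970157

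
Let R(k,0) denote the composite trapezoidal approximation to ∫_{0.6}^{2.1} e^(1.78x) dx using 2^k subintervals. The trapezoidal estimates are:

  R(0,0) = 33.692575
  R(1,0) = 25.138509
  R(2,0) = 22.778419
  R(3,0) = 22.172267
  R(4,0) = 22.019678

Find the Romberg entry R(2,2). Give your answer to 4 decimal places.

R(1,1) = 25.138509 + (25.138509 − 33.692575)/3 = 22.287154
R(2,1) = 22.778419 + (22.778419 − 25.138509)/3 = 21.991722
R(2,2) = 21.991722 + (21.991722 − 22.287154)/15 = 21.972027

21.9720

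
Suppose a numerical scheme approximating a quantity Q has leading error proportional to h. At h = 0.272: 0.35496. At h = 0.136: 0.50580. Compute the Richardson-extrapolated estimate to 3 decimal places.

The leading error scales as h; refining by a factor of 2 reduces it by 2^1 = 2.
Extrapolated value = (2·A(h/2) − A(h)) / (2 − 1)
= (2·0.50580 − 0.35496) / 1
= 0.65664 / 1 = 0.65664

0.657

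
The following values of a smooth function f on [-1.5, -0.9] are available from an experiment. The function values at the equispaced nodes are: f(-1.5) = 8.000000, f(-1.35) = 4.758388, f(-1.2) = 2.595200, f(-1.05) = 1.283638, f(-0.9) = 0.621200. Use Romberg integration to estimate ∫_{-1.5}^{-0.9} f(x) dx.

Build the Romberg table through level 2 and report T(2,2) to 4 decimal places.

T(0,0) (trapezoid, 1 panel, h=0.6000): 2.586360
T(1,0) (trapezoid, 2 panels, h=0.3000): 2.071740
T(2,0) (trapezoid, 4 panels, h=0.1500): 1.942174
T(1,1) = 2.071740 + (2.071740 − 2.586360)/3 = 1.900200
T(2,1) = 1.942174 + (1.942174 − 2.071740)/3 = 1.898985
T(2,2) = 1.898985 + (1.898985 − 1.900200)/15 = 1.898904

1.8989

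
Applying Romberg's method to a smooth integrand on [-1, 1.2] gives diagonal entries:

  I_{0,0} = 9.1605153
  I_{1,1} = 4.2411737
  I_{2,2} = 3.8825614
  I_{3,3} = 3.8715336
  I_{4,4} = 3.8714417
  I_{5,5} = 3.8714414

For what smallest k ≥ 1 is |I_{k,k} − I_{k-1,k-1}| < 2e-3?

k = 4

|I_{1,1} − I_{0,0}| = 4.9193416 ≥ 2e-3
|I_{2,2} − I_{1,1}| = 0.3586123 ≥ 2e-3
|I_{3,3} − I_{2,2}| = 0.0110278 ≥ 2e-3
|I_{4,4} − I_{3,3}| = 0.0000919 < 2e-3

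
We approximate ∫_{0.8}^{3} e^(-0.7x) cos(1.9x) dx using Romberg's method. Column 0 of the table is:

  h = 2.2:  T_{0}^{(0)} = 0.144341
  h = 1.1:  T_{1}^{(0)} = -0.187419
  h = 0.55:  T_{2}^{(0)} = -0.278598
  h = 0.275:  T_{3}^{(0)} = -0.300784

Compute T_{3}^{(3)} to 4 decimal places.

Richardson extrapolation on the trapezoidal column (denominator 4−1=3):
T_{1}^{(1)} = -0.187419 + (-0.187419 − 0.144341)/3 = -0.298006
T_{2}^{(1)} = (4·(-0.278598) − (-0.187419)) / 3 = -0.308991
T_{3}^{(1)} = (4·(-0.300784) − (-0.278598)) / 3 = -0.308179
T_{2}^{(2)} = (16·(-0.308991) − (-0.298006)) / 15 = -0.309723
T_{3}^{(2)} = (16·(-0.308179) − (-0.308991)) / 15 = -0.308125
T_{3}^{(3)} = (64·(-0.308125) − (-0.309723)) / 63 = -0.308100

-0.3081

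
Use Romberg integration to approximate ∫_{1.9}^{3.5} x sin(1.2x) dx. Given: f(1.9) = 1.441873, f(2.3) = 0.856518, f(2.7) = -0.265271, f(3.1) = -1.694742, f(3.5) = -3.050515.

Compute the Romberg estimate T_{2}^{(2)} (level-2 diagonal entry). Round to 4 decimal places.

T_{0}^{(0)} (trapezoid, 1 panel, h=1.6000): -1.286914
T_{1}^{(0)} (trapezoid, 2 panels, h=0.8000): -0.855674
T_{2}^{(0)} (trapezoid, 4 panels, h=0.4000): -0.763126
T_{1}^{(1)} = -0.855674 + (-0.855674 − (-1.286914))/3 = -0.711927
T_{2}^{(1)} = -0.763126 + (-0.763126 − (-0.855674))/3 = -0.732277
T_{2}^{(2)} = -0.732277 + (-0.732277 − (-0.711927))/15 = -0.733634

-0.7336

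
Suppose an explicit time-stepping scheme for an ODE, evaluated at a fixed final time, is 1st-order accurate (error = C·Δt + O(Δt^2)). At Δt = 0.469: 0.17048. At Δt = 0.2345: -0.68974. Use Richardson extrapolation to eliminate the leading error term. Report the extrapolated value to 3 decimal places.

-1.550

The leading error scales as Δt; refining by a factor of 2 reduces it by 2^1 = 2.
Extrapolated value = (2·A(Δt/2) − A(Δt)) / (2 − 1)
= (2·(-0.68974) − 0.17048) / 1
= -1.54996 / 1 = -1.54996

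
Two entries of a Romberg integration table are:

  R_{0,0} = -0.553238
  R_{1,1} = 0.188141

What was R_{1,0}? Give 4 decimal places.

From R_{1,1} = (4·R_{1,0} − R_{0,0})/3, solve for R_{1,0}:
4·R_{1,0} = 3·0.188141 + (-0.553238) = 0.011185
R_{1,0} = 0.002796

0.0028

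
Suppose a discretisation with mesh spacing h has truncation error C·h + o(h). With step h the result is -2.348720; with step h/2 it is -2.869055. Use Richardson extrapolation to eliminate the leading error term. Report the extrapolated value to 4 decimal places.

Extrapolated value = (2·A(h/2) − A(h)) / (2 − 1)
= (2·(-2.869055) − (-2.348720)) / 1
= -3.389390 / 1 = -3.389390

-3.3894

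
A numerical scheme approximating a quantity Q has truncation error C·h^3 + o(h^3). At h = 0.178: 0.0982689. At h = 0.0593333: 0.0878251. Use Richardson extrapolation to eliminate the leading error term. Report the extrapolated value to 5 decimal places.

0.08742

The leading error scales as h^3; refining by a factor of 3 reduces it by 3^3 = 27.
Extrapolated value = (27·A(h/3) − A(h)) / (27 − 1)
= (27·0.0878251 − 0.0982689) / 26
= 2.2730088 / 26 = 0.0874234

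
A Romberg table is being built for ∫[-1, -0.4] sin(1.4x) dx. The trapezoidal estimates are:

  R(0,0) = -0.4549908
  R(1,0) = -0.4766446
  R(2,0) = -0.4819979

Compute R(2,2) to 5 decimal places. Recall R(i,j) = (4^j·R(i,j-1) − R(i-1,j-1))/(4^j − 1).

R(1,1) = (4·(-0.4766446) − (-0.4549908)) / 3 = -0.4838625
R(2,1) = -0.4819979 + (-0.4819979 − (-0.4766446))/3 = -0.4837823
R(2,2) = -0.4837823 + (-0.4837823 − (-0.4838625))/15 = -0.4837770

-0.48378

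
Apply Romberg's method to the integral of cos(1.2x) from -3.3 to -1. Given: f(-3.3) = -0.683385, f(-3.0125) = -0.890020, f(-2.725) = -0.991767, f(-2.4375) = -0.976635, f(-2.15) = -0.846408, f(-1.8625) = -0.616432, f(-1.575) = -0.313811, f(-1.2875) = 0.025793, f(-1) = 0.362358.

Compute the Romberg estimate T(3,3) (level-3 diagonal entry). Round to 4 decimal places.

T(0,0) (trapezoid, 1 panel, h=2.3000): -0.369181
T(1,0) (trapezoid, 2 panels, h=1.1500): -1.157960
T(2,0) (trapezoid, 4 panels, h=0.5750): -1.329687
T(3,0) (trapezoid, 8 panels, h=0.2875): -1.371316
T(1,1) = -1.157960 + (-1.157960 − (-0.369181))/3 = -1.420886
T(2,1) = -1.329687 + (-1.329687 − (-1.157960))/3 = -1.386929
T(3,1) = -1.371316 + (-1.371316 − (-1.329687))/3 = -1.385192
T(2,2) = -1.386929 + (-1.386929 − (-1.420886))/15 = -1.384665
T(3,2) = -1.385192 + (-1.385192 − (-1.386929))/15 = -1.385076
T(3,3) = -1.385076 + (-1.385076 − (-1.384665))/63 = -1.385083

-1.3851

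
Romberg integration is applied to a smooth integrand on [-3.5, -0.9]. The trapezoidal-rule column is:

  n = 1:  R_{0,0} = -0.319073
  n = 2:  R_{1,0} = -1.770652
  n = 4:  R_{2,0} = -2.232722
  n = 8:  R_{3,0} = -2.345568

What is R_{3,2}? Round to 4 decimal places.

-2.3829

R_{2,1} = (4·(-2.232722) − (-1.770652)) / 3 = -2.386745
R_{3,1} = (4·(-2.345568) − (-2.232722)) / 3 = -2.383183
R_{3,2} = (16·(-2.383183) − (-2.386745)) / 15 = -2.382946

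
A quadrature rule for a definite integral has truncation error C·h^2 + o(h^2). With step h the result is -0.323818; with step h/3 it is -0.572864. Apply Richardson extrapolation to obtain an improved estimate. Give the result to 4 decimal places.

-0.6040

Extrapolated value = (9·A(h/3) − A(h)) / (9 − 1)
= (9·(-0.572864) − (-0.323818)) / 8
= -4.831958 / 8 = -0.603995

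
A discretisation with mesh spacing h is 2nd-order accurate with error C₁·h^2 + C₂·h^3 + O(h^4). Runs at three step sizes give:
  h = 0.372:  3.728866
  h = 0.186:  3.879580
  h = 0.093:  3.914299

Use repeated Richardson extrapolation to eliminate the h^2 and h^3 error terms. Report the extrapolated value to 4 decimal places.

3.9253

First eliminate the h^2 term (factor 2^2 = 4):
  B₁ = (4·3.879580 − 3.728866)/3 = 3.929818
  B₂ = (4·3.914299 − 3.879580)/3 = 3.925872
Then eliminate the h^3 term (factor 2^3 = 8):
  (8·3.925872 − 3.929818)/7 = 3.925308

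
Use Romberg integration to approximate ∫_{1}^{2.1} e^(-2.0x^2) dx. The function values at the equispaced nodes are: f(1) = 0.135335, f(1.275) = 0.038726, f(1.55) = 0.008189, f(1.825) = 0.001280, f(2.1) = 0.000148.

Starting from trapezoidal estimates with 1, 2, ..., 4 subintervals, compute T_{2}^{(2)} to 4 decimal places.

0.0284

T_{0}^{(0)} (trapezoid, 1 panel, h=1.1000): 0.074516
T_{1}^{(0)} (trapezoid, 2 panels, h=0.5500): 0.041762
T_{2}^{(0)} (trapezoid, 4 panels, h=0.2750): 0.031883
T_{1}^{(1)} = 0.041762 + (0.041762 − 0.074516)/3 = 0.030844
T_{2}^{(1)} = 0.031883 + (0.031883 − 0.041762)/3 = 0.028590
T_{2}^{(2)} = 0.028590 + (0.028590 − 0.030844)/15 = 0.028440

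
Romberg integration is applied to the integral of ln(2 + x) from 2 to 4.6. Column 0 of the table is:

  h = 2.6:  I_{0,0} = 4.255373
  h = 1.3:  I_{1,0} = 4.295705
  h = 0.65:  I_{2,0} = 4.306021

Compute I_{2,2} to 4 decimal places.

I_{1,1} = 4.295705 + (4.295705 − 4.255373)/3 = 4.309149
I_{2,1} = (4·4.306021 − 4.295705) / 3 = 4.309460
I_{2,2} = (16·4.309460 − 4.309149) / 15 = 4.309481
(Column j=1 coincides with Simpson's rule on the same nodes.)

4.3095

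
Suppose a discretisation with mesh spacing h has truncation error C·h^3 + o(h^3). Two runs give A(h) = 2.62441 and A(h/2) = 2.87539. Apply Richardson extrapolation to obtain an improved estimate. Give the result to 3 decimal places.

2.911

The leading error scales as h^3; refining by a factor of 2 reduces it by 2^3 = 8.
Extrapolated value = (8·A(h/2) − A(h)) / (8 − 1)
= (8·2.87539 − 2.62441) / 7
= 20.37871 / 7 = 2.91124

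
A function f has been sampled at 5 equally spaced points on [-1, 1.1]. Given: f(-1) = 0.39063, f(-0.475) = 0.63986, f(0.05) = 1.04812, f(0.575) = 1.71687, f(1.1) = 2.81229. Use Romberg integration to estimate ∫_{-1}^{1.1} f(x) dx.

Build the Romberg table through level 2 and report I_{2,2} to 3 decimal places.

I_{0,0} (trapezoid, 1 panel, h=2.1000): 3.36307
I_{1,0} (trapezoid, 2 panels, h=1.0500): 2.78206
I_{2,0} (trapezoid, 4 panels, h=0.5250): 2.62831
I_{1,1} = 2.78206 + (2.78206 − 3.36307)/3 = 2.58839
I_{2,1} = 2.62831 + (2.62831 − 2.78206)/3 = 2.57706
I_{2,2} = 2.57706 + (2.57706 − 2.58839)/15 = 2.57630

2.576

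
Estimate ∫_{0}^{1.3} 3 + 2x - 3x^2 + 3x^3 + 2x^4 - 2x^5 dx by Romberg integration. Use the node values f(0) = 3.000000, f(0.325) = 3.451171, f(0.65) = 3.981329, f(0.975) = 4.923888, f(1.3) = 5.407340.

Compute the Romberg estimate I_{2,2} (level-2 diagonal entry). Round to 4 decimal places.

5.4113

I_{0,0} (trapezoid, 1 panel, h=1.3000): 5.464771
I_{1,0} (trapezoid, 2 panels, h=0.6500): 5.320249
I_{2,0} (trapezoid, 4 panels, h=0.3250): 5.382019
I_{1,1} = 5.320249 + (5.320249 − 5.464771)/3 = 5.272075
I_{2,1} = 5.382019 + (5.382019 − 5.320249)/3 = 5.402609
I_{2,2} = 5.402609 + (5.402609 − 5.272075)/15 = 5.411311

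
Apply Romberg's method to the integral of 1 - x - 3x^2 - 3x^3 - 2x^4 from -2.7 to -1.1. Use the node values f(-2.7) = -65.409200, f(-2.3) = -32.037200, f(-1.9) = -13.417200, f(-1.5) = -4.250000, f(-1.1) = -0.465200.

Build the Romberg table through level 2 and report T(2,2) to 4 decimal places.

-31.7034

T(0,0) (trapezoid, 1 panel, h=1.6000): -52.699520
T(1,0) (trapezoid, 2 panels, h=0.8000): -37.083520
T(2,0) (trapezoid, 4 panels, h=0.4000): -33.056640
T(1,1) = -37.083520 + (-37.083520 − (-52.699520))/3 = -31.878187
T(2,1) = -33.056640 + (-33.056640 − (-37.083520))/3 = -31.714347
T(2,2) = -31.714347 + (-31.714347 − (-31.878187))/15 = -31.703424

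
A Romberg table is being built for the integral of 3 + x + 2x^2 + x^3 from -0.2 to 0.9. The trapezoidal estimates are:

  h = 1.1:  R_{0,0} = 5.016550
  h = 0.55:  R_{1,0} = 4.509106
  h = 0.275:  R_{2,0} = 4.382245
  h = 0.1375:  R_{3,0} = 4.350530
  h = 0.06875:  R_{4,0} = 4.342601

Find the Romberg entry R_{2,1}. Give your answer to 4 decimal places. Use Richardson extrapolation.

R_{2,1} = 4.382245 + (4.382245 − 4.509106)/3 = 4.339958

4.3400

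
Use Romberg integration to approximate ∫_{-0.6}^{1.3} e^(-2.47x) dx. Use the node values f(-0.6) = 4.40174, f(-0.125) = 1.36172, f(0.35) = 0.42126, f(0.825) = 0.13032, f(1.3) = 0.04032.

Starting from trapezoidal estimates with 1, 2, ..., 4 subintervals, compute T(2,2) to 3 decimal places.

1.771

T(0,0) (trapezoid, 1 panel, h=1.9000): 4.21996
T(1,0) (trapezoid, 2 panels, h=0.9500): 2.51018
T(2,0) (trapezoid, 4 panels, h=0.4750): 1.96381
T(1,1) = 2.51018 + (2.51018 − 4.21996)/3 = 1.94025
T(2,1) = 1.96381 + (1.96381 − 2.51018)/3 = 1.78169
T(2,2) = 1.78169 + (1.78169 − 1.94025)/15 = 1.77112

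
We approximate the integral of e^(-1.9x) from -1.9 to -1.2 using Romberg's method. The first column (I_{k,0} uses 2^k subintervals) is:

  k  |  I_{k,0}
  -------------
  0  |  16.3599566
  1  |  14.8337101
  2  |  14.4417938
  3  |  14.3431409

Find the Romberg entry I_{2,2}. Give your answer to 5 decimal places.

I_{1,1} = 14.8337101 + (14.8337101 − 16.3599566)/3 = 14.3249613
I_{2,1} = (4·14.4417938 − 14.8337101) / 3 = 14.3111550
I_{2,2} = (16·14.3111550 − 14.3249613) / 15 = 14.3102346

14.31023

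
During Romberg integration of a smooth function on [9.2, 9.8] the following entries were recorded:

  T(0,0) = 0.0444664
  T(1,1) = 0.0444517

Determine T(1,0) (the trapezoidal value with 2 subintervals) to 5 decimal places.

0.04446

From T(1,1) = (4·T(1,0) − T(0,0))/3, solve for T(1,0):
4·T(1,0) = 3·0.0444517 + 0.0444664 = 0.1778215
T(1,0) = 0.0444554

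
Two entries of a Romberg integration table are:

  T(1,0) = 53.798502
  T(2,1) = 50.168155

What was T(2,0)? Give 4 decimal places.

51.0757

From T(2,1) = (4·T(2,0) − T(1,0))/3, solve for T(2,0):
4·T(2,0) = 3·50.168155 + 53.798502 = 204.302967
T(2,0) = 51.075742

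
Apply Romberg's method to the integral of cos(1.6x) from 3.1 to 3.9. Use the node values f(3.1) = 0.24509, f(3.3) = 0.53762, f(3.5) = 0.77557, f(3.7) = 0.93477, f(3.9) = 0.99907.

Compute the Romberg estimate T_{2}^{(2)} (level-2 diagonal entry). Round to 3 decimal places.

T_{0}^{(0)} (trapezoid, 1 panel, h=0.8000): 0.49766
T_{1}^{(0)} (trapezoid, 2 panels, h=0.4000): 0.55906
T_{2}^{(0)} (trapezoid, 4 panels, h=0.2000): 0.57401
T_{1}^{(1)} = 0.55906 + (0.55906 − 0.49766)/3 = 0.57953
T_{2}^{(1)} = 0.57401 + (0.57401 − 0.55906)/3 = 0.57899
T_{2}^{(2)} = 0.57899 + (0.57899 − 0.57953)/15 = 0.57895

0.579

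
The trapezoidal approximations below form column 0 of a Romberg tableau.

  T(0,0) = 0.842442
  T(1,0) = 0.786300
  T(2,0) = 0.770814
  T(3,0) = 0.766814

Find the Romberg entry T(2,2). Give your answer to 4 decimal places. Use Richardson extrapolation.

0.7655

Richardson extrapolation on the trapezoidal column (denominator 4−1=3):
T(1,1) = 0.786300 + (0.786300 − 0.842442)/3 = 0.767586
T(2,1) = 0.770814 + (0.770814 − 0.786300)/3 = 0.765652
T(2,2) = (16·0.765652 − 0.767586) / 15 = 0.765523
(Column j=1 coincides with Simpson's rule on the same nodes.)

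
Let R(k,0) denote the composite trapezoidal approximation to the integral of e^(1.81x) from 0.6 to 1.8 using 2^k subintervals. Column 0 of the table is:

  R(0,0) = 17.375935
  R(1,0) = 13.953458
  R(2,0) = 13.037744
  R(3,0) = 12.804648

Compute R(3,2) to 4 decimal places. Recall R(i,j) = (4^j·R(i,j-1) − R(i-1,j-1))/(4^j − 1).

12.7266

Richardson extrapolation on the trapezoidal column (denominator 4−1=3):
R(2,1) = (4·13.037744 − 13.953458) / 3 = 12.732506
R(3,1) = (4·12.804648 − 13.037744) / 3 = 12.726949
R(3,2) = (16·12.726949 − 12.732506) / 15 = 12.726579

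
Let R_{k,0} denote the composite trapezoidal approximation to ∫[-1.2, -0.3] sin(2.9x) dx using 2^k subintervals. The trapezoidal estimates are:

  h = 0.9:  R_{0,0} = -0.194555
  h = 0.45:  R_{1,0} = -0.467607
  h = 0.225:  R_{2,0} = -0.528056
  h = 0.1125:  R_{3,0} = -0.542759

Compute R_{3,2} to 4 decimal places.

Richardson extrapolation on the trapezoidal column (denominator 4−1=3):
R_{2,1} = (4·(-0.528056) − (-0.467607)) / 3 = -0.548206
R_{3,1} = (4·(-0.542759) − (-0.528056)) / 3 = -0.547660
R_{3,2} = (16·(-0.547660) − (-0.548206)) / 15 = -0.547624

-0.5476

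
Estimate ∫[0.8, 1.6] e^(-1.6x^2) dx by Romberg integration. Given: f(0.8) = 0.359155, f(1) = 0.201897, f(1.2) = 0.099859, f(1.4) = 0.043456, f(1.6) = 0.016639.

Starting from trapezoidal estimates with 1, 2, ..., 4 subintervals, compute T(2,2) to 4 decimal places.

T(0,0) (trapezoid, 1 panel, h=0.8000): 0.150318
T(1,0) (trapezoid, 2 panels, h=0.4000): 0.115102
T(2,0) (trapezoid, 4 panels, h=0.2000): 0.106622
T(1,1) = 0.115102 + (0.115102 − 0.150318)/3 = 0.103363
T(2,1) = 0.106622 + (0.106622 − 0.115102)/3 = 0.103795
T(2,2) = 0.103795 + (0.103795 − 0.103363)/15 = 0.103824

0.1038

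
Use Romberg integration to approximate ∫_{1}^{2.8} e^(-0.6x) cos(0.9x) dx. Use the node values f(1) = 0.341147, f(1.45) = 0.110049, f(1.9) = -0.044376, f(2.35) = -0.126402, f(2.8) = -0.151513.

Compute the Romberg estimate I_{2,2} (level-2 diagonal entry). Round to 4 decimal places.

0.0054

I_{0,0} (trapezoid, 1 panel, h=1.8000): 0.170671
I_{1,0} (trapezoid, 2 panels, h=0.9000): 0.045397
I_{2,0} (trapezoid, 4 panels, h=0.4500): 0.015340
I_{1,1} = 0.045397 + (0.045397 − 0.170671)/3 = 0.003639
I_{2,1} = 0.015340 + (0.015340 − 0.045397)/3 = 0.005321
I_{2,2} = 0.005321 + (0.005321 − 0.003639)/15 = 0.005433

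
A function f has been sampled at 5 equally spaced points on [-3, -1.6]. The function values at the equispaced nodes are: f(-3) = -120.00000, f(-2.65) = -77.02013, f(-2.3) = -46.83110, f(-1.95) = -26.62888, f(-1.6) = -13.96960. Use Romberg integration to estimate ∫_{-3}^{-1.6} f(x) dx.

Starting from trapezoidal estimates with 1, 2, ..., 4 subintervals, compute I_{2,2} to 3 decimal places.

I_{0,0} (trapezoid, 1 panel, h=1.4000): -93.77872
I_{1,0} (trapezoid, 2 panels, h=0.7000): -79.67113
I_{2,0} (trapezoid, 4 panels, h=0.3500): -76.11272
I_{1,1} = -79.67113 + (-79.67113 − (-93.77872))/3 = -74.96860
I_{2,1} = -76.11272 + (-76.11272 − (-79.67113))/3 = -74.92658
I_{2,2} = -74.92658 + (-74.92658 − (-74.96860))/15 = -74.92378

-74.924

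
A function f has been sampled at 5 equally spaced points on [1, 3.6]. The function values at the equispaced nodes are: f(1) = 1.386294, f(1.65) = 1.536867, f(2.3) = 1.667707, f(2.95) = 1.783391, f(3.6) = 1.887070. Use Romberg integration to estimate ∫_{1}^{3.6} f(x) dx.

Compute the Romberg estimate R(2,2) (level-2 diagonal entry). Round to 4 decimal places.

4.3095

R(0,0) (trapezoid, 1 panel, h=2.6000): 4.255373
R(1,0) (trapezoid, 2 panels, h=1.3000): 4.295706
R(2,0) (trapezoid, 4 panels, h=0.6500): 4.306021
R(1,1) = 4.295706 + (4.295706 − 4.255373)/3 = 4.309150
R(2,1) = 4.306021 + (4.306021 − 4.295706)/3 = 4.309459
R(2,2) = 4.309459 + (4.309459 − 4.309150)/15 = 4.309480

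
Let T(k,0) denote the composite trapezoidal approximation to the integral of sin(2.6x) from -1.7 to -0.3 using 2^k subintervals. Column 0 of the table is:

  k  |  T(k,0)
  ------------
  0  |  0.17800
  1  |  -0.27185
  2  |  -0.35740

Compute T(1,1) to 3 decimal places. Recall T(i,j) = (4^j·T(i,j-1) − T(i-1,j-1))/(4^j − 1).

Richardson extrapolation on the trapezoidal column (denominator 4−1=3):
T(1,1) = (4·(-0.27185) − 0.17800) / 3 = -0.42180

-0.422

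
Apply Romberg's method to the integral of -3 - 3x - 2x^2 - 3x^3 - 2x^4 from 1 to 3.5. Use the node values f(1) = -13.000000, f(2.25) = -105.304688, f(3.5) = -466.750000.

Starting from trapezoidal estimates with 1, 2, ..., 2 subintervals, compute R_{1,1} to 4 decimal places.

R_{0,0} (trapezoid, 1 panel, h=2.5000): -599.687500
R_{1,0} (trapezoid, 2 panels, h=1.2500): -431.474610
R_{1,1} = -431.474610 + (-431.474610 − (-599.687500))/3 = -375.403647

-375.4036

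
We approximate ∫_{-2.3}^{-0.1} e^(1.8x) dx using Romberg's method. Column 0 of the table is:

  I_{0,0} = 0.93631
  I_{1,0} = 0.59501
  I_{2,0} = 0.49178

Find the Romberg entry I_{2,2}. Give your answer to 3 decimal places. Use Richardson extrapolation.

Richardson extrapolation on the trapezoidal column (denominator 4−1=3):
I_{1,1} = (4·0.59501 − 0.93631) / 3 = 0.48124
I_{2,1} = (4·0.49178 − 0.59501) / 3 = 0.45737
I_{2,2} = 0.45737 + (0.45737 − 0.48124)/15 = 0.45578
(Column j=1 coincides with Simpson's rule on the same nodes.)

0.456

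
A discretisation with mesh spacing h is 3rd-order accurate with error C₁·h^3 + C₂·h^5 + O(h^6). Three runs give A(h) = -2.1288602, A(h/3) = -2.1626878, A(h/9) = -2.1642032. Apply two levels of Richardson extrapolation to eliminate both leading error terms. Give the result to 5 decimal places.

First eliminate the h^3 term (factor 3^3 = 27):
  B₁ = (27·(-2.1626878) − (-2.1288602))/26 = -2.1639889
  B₂ = (27·(-2.1642032) − (-2.1626878))/26 = -2.1642615
Then eliminate the h^5 term (factor 3^5 = 243):
  (243·(-2.1642615) − (-2.1639889))/242 = -2.1642626

-2.16426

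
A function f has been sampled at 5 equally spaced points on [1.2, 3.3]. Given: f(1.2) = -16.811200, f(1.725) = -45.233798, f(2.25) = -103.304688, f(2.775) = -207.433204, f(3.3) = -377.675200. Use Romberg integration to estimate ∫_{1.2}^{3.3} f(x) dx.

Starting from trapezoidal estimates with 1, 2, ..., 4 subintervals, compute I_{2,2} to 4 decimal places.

I_{0,0} (trapezoid, 1 panel, h=2.1000): -414.210720
I_{1,0} (trapezoid, 2 panels, h=1.0500): -315.575282
I_{2,0} (trapezoid, 4 panels, h=0.5250): -290.437817
I_{1,1} = -315.575282 + (-315.575282 − (-414.210720))/3 = -282.696803
I_{2,1} = -290.437817 + (-290.437817 − (-315.575282))/3 = -282.058662
I_{2,2} = -282.058662 + (-282.058662 − (-282.696803))/15 = -282.016119

-282.0161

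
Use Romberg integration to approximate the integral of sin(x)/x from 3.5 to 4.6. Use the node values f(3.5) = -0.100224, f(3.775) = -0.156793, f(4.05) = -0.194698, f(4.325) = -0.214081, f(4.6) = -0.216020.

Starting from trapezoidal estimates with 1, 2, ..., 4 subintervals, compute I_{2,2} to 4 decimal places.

-0.2007

I_{0,0} (trapezoid, 1 panel, h=1.1000): -0.173934
I_{1,0} (trapezoid, 2 panels, h=0.5500): -0.194051
I_{2,0} (trapezoid, 4 panels, h=0.2750): -0.199016
I_{1,1} = -0.194051 + (-0.194051 − (-0.173934))/3 = -0.200757
I_{2,1} = -0.199016 + (-0.199016 − (-0.194051))/3 = -0.200671
I_{2,2} = -0.200671 + (-0.200671 − (-0.200757))/15 = -0.200665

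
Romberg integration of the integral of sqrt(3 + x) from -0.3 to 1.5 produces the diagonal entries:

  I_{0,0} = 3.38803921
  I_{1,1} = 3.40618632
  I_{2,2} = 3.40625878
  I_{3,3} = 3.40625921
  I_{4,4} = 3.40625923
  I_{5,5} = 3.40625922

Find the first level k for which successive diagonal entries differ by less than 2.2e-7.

|I_{1,1} − I_{0,0}| = 0.01814711 ≥ 2.2e-7
|I_{2,2} − I_{1,1}| = 0.00007246 ≥ 2.2e-7
|I_{3,3} − I_{2,2}| = 0.00000043 ≥ 2.2e-7
|I_{4,4} − I_{3,3}| = 0.00000002 < 2.2e-7

k = 4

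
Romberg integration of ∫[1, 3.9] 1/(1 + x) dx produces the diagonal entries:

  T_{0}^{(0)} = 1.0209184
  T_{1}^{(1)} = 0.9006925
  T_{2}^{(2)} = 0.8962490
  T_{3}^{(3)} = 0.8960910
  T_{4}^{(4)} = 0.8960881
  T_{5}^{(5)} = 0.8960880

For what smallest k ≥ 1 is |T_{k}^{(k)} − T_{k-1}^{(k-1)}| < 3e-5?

|T_{1}^{(1)} − T_{0}^{(0)}| = 0.1202259 ≥ 3e-5
|T_{2}^{(2)} − T_{1}^{(1)}| = 0.0044435 ≥ 3e-5
|T_{3}^{(3)} − T_{2}^{(2)}| = 0.0001580 ≥ 3e-5
|T_{4}^{(4)} − T_{3}^{(3)}| = 0.0000029 < 3e-5

k = 4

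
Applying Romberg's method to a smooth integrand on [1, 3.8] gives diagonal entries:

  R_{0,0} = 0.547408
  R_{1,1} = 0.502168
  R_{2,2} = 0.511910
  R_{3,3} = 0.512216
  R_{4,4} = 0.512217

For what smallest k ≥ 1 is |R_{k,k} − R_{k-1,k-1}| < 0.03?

k = 2

|R_{1,1} − R_{0,0}| = 0.045240 ≥ 0.03
|R_{2,2} − R_{1,1}| = 0.009742 < 0.03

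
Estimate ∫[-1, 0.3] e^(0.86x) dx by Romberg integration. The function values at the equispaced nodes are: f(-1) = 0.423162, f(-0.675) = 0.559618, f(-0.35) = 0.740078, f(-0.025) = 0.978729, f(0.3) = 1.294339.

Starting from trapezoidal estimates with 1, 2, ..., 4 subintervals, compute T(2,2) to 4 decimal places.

1.0130

T(0,0) (trapezoid, 1 panel, h=1.3000): 1.116376
T(1,0) (trapezoid, 2 panels, h=0.6500): 1.039239
T(2,0) (trapezoid, 4 panels, h=0.3250): 1.019582
T(1,1) = 1.039239 + (1.039239 − 1.116376)/3 = 1.013527
T(2,1) = 1.019582 + (1.019582 − 1.039239)/3 = 1.013030
T(2,2) = 1.013030 + (1.013030 − 1.013527)/15 = 1.012997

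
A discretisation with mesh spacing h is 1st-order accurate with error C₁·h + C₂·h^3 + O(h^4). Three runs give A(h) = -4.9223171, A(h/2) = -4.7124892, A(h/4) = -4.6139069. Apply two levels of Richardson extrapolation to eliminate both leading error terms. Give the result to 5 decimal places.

First eliminate the h term (factor 2^1 = 2):
  B₁ = (2·(-4.7124892) − (-4.9223171))/1 = -4.5026613
  B₂ = (2·(-4.6139069) − (-4.7124892))/1 = -4.5153246
Then eliminate the h^3 term (factor 2^3 = 8):
  (8·(-4.5153246) − (-4.5026613))/7 = -4.5171336

-4.51713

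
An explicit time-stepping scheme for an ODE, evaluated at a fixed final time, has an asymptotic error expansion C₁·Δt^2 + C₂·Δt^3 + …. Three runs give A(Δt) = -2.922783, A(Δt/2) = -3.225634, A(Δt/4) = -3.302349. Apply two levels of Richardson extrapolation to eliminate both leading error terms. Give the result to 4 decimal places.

-3.3281

First eliminate the Δt^2 term (factor 2^2 = 4):
  B₁ = (4·(-3.225634) − (-2.922783))/3 = -3.326584
  B₂ = (4·(-3.302349) − (-3.225634))/3 = -3.327921
Then eliminate the Δt^3 term (factor 2^3 = 8):
  (8·(-3.327921) − (-3.326584))/7 = -3.328112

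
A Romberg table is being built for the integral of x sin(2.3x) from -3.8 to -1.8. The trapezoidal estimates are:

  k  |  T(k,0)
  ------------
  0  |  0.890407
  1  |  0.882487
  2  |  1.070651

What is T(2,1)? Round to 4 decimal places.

Richardson extrapolation on the trapezoidal column (denominator 4−1=3):
T(2,1) = (4·1.070651 − 0.882487) / 3 = 1.133372

1.1334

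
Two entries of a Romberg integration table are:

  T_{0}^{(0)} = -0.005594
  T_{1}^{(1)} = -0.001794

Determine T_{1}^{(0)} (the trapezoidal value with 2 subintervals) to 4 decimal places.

From T_{1}^{(1)} = (4·T_{1}^{(0)} − T_{0}^{(0)})/3, solve for T_{1}^{(0)}:
4·T_{1}^{(0)} = 3·(-0.001794) + (-0.005594) = -0.010976
T_{1}^{(0)} = -0.002744

-0.0027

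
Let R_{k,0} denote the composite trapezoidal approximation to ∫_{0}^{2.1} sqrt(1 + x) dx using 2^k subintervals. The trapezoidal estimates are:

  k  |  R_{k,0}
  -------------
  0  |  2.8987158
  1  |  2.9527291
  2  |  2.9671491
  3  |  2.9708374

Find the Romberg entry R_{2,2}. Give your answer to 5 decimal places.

Richardson extrapolation on the trapezoidal column (denominator 4−1=3):
R_{1,1} = 2.9527291 + (2.9527291 − 2.8987158)/3 = 2.9707335
R_{2,1} = 2.9671491 + (2.9671491 − 2.9527291)/3 = 2.9719558
R_{2,2} = (16·2.9719558 − 2.9707335) / 15 = 2.9720373
(Column j=1 coincides with Simpson's rule on the same nodes.)

2.97204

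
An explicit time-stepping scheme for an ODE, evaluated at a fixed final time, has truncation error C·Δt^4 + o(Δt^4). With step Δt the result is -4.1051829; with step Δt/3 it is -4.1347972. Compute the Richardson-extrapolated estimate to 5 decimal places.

Extrapolated value = (81·A(Δt/3) − A(Δt)) / (81 − 1)
= (81·(-4.1347972) − (-4.1051829)) / 80
= -330.8133903 / 80 = -4.1351674

-4.13517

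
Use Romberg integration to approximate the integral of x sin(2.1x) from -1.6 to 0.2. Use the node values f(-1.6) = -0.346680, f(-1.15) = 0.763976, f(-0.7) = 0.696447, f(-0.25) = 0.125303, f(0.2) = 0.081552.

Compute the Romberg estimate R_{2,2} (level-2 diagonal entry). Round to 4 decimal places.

0.6992

R_{0,0} (trapezoid, 1 panel, h=1.8000): -0.238615
R_{1,0} (trapezoid, 2 panels, h=0.9000): 0.507495
R_{2,0} (trapezoid, 4 panels, h=0.4500): 0.653923
R_{1,1} = 0.507495 + (0.507495 − (-0.238615))/3 = 0.756198
R_{2,1} = 0.653923 + (0.653923 − 0.507495)/3 = 0.702732
R_{2,2} = 0.702732 + (0.702732 − 0.756198)/15 = 0.699168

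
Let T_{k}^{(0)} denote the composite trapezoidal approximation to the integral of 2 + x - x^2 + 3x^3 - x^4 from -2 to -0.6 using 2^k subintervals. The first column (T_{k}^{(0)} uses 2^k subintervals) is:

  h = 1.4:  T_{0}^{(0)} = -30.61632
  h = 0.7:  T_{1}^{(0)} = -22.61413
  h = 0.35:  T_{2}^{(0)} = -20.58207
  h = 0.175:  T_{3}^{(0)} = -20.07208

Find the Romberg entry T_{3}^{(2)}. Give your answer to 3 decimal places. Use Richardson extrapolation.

-19.902

T_{2}^{(1)} = -20.58207 + (-20.58207 − (-22.61413))/3 = -19.90472
T_{3}^{(1)} = (4·(-20.07208) − (-20.58207)) / 3 = -19.90208
T_{3}^{(2)} = -19.90208 + (-19.90208 − (-19.90472))/15 = -19.90190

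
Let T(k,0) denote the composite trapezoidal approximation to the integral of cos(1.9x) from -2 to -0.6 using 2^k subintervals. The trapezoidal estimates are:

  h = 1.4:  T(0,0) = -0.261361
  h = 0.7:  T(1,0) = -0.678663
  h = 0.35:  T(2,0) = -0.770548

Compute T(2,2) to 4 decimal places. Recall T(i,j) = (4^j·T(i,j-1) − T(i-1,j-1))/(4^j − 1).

-0.8001

Richardson extrapolation on the trapezoidal column (denominator 4−1=3):
T(1,1) = -0.678663 + (-0.678663 − (-0.261361))/3 = -0.817764
T(2,1) = -0.770548 + (-0.770548 − (-0.678663))/3 = -0.801176
T(2,2) = (16·(-0.801176) − (-0.817764)) / 15 = -0.800070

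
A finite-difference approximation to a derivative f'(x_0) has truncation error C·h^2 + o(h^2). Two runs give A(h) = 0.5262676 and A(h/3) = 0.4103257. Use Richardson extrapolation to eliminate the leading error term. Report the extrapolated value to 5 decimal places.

0.39583

The leading error scales as h^2; refining by a factor of 3 reduces it by 3^2 = 9.
Extrapolated value = (9·A(h/3) − A(h)) / (9 − 1)
= (9·0.4103257 − 0.5262676) / 8
= 3.1666637 / 8 = 0.3958330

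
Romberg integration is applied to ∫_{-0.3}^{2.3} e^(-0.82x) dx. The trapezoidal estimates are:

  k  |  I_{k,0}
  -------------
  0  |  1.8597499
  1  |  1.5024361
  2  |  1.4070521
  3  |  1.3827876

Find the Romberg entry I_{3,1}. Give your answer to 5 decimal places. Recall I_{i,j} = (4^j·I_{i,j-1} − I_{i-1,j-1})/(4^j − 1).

Richardson extrapolation on the trapezoidal column (denominator 4−1=3):
I_{3,1} = (4·1.3827876 − 1.4070521) / 3 = 1.3746994
(Column j=1 coincides with Simpson's rule on the same nodes.)

1.37470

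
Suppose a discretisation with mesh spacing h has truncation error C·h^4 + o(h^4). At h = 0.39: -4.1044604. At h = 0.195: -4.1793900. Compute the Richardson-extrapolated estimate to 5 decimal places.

Extrapolated value = (16·A(h/2) − A(h)) / (16 − 1)
= (16·(-4.1793900) − (-4.1044604)) / 15
= -62.7657796 / 15 = -4.1843853

-4.18439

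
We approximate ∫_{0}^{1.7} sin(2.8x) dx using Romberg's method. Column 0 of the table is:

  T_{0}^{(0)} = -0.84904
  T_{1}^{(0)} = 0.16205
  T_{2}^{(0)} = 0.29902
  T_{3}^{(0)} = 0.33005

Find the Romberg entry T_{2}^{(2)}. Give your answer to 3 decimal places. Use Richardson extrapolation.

0.334

Richardson extrapolation on the trapezoidal column (denominator 4−1=3):
T_{1}^{(1)} = 0.16205 + (0.16205 − (-0.84904))/3 = 0.49908
T_{2}^{(1)} = (4·0.29902 − 0.16205) / 3 = 0.34468
T_{2}^{(2)} = (16·0.34468 − 0.49908) / 15 = 0.33439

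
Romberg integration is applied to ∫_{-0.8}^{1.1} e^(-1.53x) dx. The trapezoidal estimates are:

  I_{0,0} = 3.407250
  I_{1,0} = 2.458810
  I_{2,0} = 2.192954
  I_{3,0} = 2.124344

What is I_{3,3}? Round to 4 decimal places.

Richardson extrapolation on the trapezoidal column (denominator 4−1=3):
I_{1,1} = 2.458810 + (2.458810 − 3.407250)/3 = 2.142663
I_{2,1} = 2.192954 + (2.192954 − 2.458810)/3 = 2.104335
I_{3,1} = 2.124344 + (2.124344 − 2.192954)/3 = 2.101474
I_{2,2} = 2.104335 + (2.104335 − 2.142663)/15 = 2.101780
I_{3,2} = (16·2.101474 − 2.104335) / 15 = 2.101283
I_{3,3} = 2.101283 + (2.101283 − 2.101780)/63 = 2.101275

2.1013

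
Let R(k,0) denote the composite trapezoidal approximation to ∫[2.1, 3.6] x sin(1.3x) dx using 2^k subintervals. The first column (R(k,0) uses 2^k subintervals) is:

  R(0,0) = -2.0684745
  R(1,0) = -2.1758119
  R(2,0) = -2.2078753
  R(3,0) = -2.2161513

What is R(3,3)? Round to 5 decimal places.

-2.21893

R(1,1) = (4·(-2.1758119) − (-2.0684745)) / 3 = -2.2115910
R(2,1) = -2.2078753 + (-2.2078753 − (-2.1758119))/3 = -2.2185631
R(3,1) = -2.2161513 + (-2.2161513 − (-2.2078753))/3 = -2.2189100
R(2,2) = (16·(-2.2185631) − (-2.2115910)) / 15 = -2.2190279
R(3,2) = -2.2189100 + (-2.2189100 − (-2.2185631))/15 = -2.2189331
R(3,3) = -2.2189331 + (-2.2189331 − (-2.2190279))/63 = -2.2189316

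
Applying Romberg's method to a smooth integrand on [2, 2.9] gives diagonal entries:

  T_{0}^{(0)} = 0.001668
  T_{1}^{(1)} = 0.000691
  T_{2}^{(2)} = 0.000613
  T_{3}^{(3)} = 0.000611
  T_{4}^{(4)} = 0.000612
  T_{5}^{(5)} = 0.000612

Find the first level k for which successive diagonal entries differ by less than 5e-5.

k = 3

|T_{1}^{(1)} − T_{0}^{(0)}| = 0.000977 ≥ 5e-5
|T_{2}^{(2)} − T_{1}^{(1)}| = 0.000078 ≥ 5e-5
|T_{3}^{(3)} − T_{2}^{(2)}| = 0.000002 < 5e-5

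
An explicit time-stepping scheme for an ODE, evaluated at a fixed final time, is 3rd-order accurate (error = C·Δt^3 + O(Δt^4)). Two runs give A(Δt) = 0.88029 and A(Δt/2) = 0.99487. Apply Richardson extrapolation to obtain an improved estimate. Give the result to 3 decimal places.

Extrapolated value = (8·A(Δt/2) − A(Δt)) / (8 − 1)
= (8·0.99487 − 0.88029) / 7
= 7.07867 / 7 = 1.01124

1.011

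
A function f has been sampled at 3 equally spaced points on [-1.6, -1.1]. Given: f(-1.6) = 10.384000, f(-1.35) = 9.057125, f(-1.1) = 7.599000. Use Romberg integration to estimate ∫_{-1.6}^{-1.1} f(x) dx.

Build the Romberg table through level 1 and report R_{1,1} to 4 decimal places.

R_{0,0} (trapezoid, 1 panel, h=0.5000): 4.495750
R_{1,0} (trapezoid, 2 panels, h=0.2500): 4.512156
R_{1,1} = 4.512156 + (4.512156 − 4.495750)/3 = 4.517625

4.5176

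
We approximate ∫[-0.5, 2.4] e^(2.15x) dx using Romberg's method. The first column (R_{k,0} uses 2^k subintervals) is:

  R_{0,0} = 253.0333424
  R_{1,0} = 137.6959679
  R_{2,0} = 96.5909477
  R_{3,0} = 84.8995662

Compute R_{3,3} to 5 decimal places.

Richardson extrapolation on the trapezoidal column (denominator 4−1=3):
R_{1,1} = 137.6959679 + (137.6959679 − 253.0333424)/3 = 99.2501764
R_{2,1} = (4·96.5909477 − 137.6959679) / 3 = 82.8892743
R_{3,1} = 84.8995662 + (84.8995662 − 96.5909477)/3 = 81.0024390
R_{2,2} = (16·82.8892743 − 99.2501764) / 15 = 81.7985475
R_{3,2} = 81.0024390 + (81.0024390 − 82.8892743)/15 = 80.8766500
R_{3,3} = 80.8766500 + (80.8766500 − 81.7985475)/63 = 80.8620167

80.86202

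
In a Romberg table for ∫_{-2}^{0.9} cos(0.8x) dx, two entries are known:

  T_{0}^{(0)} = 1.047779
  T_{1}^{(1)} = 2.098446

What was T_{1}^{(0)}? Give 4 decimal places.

From T_{1}^{(1)} = (4·T_{1}^{(0)} − T_{0}^{(0)})/3, solve for T_{1}^{(0)}:
4·T_{1}^{(0)} = 3·2.098446 + 1.047779 = 7.343117
T_{1}^{(0)} = 1.835779

1.8358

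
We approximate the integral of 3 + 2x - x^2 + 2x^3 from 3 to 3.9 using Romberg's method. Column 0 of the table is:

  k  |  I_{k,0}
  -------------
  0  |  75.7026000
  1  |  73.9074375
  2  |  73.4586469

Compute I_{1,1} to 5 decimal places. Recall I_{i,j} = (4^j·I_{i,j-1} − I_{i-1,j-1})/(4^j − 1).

I_{1,1} = (4·73.9074375 − 75.7026000) / 3 = 73.3090500
(Column j=1 coincides with Simpson's rule on the same nodes.)

73.30905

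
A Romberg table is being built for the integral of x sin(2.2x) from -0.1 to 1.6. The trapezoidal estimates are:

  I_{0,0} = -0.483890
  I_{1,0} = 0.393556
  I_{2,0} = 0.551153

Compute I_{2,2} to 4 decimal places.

0.5982

Richardson extrapolation on the trapezoidal column (denominator 4−1=3):
I_{1,1} = (4·0.393556 − (-0.483890)) / 3 = 0.686038
I_{2,1} = (4·0.551153 − 0.393556) / 3 = 0.603685
I_{2,2} = (16·0.603685 − 0.686038) / 15 = 0.598195
(Column j=1 coincides with Simpson's rule on the same nodes.)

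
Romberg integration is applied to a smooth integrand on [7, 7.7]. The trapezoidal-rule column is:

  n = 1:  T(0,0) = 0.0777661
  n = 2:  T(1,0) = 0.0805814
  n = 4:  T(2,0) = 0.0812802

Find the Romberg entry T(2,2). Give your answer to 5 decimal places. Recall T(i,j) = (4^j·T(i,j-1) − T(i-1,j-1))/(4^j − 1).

0.08151

Richardson extrapolation on the trapezoidal column (denominator 4−1=3):
T(1,1) = (4·0.0805814 − 0.0777661) / 3 = 0.0815198
T(2,1) = (4·0.0812802 − 0.0805814) / 3 = 0.0815131
T(2,2) = 0.0815131 + (0.0815131 − 0.0815198)/15 = 0.0815127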